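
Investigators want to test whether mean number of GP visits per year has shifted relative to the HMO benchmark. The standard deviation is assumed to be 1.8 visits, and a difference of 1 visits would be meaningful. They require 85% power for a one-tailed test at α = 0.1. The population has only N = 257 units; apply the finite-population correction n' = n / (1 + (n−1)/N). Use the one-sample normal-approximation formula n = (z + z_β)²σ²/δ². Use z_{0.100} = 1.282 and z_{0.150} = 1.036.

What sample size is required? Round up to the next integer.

n = (z_α + z_β)² · σ² / δ²
  = (1.282 + 1.036)² · 1.8² / 1²
  = 5.3731 · 3.24 / 1
  = 17.41
Finite-population correction (N = 257): 17.41 / (1 + (17.41 − 1)/257) = 16.36.
Round up → n = 17.

n = 17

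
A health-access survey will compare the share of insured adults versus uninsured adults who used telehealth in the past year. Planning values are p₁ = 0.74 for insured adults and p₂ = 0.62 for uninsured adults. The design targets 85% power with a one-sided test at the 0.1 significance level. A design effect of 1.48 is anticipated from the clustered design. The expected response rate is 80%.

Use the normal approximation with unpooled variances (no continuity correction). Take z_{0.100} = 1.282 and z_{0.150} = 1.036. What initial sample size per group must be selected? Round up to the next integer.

n = 296 per group

n = (z_α + z_β)² · [p₁(1−p₁) + p₂(1−p₂)] / (p₁ − p₂)²
  = (1.282 + 1.036)² · (0.74·0.26 + 0.62·0.38) / (0.12)²
  = (2.318)² · (0.1924 + 0.2356) / 0.0144
  = 5.3731 · 0.4280 / 0.0144
  = 159.70
Design effect: 1.48 × 159.70 = 236.36.
Adjust for 80% response: 236.36 / 0.80 = 295.45.
Round up → n = 296 per group.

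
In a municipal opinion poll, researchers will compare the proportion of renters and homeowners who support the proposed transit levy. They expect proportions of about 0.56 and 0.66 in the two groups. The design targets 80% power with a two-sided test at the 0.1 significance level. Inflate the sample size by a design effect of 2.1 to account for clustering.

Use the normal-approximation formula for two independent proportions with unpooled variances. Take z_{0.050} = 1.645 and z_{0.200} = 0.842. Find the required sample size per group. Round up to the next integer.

n = (z_{α/2} + z_β)² · [p₁(1−p₁) + p₂(1−p₂)] / (p₁ − p₂)²
  = (1.645 + 0.842)² · (0.56·0.44 + 0.66·0.34) / (-0.10)²
  = (2.487)² · (0.2464 + 0.2244) / 0.0100
  = 6.1852 · 0.4708 / 0.0100
  = 291.20
Design effect: 2.1 × 291.20 = 611.52.
Round up → n = 612 per group.

n = 612 per group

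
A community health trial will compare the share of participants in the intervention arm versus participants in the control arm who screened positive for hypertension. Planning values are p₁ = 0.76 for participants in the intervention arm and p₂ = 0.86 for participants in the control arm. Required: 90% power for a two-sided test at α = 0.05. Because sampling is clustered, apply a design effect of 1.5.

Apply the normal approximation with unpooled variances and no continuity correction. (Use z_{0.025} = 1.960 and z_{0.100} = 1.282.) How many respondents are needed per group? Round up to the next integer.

n = 478 per group

n = (z_{α/2} + z_β)² · [p₁(1−p₁) + p₂(1−p₂)] / (p₁ − p₂)²
  = (1.960 + 1.282)² · (0.76·0.24 + 0.86·0.14) / (-0.10)²
  = (3.242)² · (0.1824 + 0.1204) / 0.0100
  = 10.5106 · 0.3028 / 0.0100
  = 318.26
Design effect: 1.5 × 318.26 = 477.39.
Round up → n = 478 per group.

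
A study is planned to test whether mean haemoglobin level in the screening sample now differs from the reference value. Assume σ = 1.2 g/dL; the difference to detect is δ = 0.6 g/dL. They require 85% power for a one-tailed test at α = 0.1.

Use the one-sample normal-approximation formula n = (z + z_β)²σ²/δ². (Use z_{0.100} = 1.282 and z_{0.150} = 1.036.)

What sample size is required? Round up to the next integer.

n = 22

n = (z_α + z_β)² · σ² / δ²
  = (1.282 + 1.036)² · 1.2² / 0.6²
  = 5.3731 · 1.44 / 0.36
  = 21.49
Round up → n = 22.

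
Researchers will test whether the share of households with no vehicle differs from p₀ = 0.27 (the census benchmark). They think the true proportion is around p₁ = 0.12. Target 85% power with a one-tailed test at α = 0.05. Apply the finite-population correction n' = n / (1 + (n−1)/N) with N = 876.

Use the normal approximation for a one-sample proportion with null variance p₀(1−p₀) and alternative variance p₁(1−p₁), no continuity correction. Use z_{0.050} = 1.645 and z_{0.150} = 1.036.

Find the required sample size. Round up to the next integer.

n = 48

n = [z_α·√(p₀q₀) + z_β·√(p₁q₁)]² / (p₁ − p₀)²
  = [1.645·√(0.27·0.73) + 1.036·√(0.12·0.88)]² / (-0.15)²
  = [1.645·0.4440 + 1.036·0.3250]² / 0.0225
  = [1.0670]² / 0.0225
  = 50.60
Finite-population correction (N = 876): 50.60 / (1 + (50.60 − 1)/876) = 47.89.
Round up → n = 48.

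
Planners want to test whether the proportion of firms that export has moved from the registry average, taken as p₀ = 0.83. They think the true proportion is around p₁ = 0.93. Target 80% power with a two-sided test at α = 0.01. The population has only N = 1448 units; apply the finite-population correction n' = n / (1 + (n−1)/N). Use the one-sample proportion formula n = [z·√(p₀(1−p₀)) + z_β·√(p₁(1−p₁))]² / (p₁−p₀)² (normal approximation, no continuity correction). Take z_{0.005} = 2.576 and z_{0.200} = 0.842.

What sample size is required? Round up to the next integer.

n = 128

n = [z_{α/2}·√(p₀q₀) + z_β·√(p₁q₁)]² / (p₁ − p₀)²
  = [2.576·√(0.83·0.17) + 0.842·√(0.93·0.07)]² / (0.10)²
  = [2.576·0.3756 + 0.842·0.2551]² / 0.0100
  = [1.1825]² / 0.0100
  = 139.82
Finite-population correction (N = 1448): 139.82 / (1 + (139.82 − 1)/1448) = 127.59.
Round up → n = 128.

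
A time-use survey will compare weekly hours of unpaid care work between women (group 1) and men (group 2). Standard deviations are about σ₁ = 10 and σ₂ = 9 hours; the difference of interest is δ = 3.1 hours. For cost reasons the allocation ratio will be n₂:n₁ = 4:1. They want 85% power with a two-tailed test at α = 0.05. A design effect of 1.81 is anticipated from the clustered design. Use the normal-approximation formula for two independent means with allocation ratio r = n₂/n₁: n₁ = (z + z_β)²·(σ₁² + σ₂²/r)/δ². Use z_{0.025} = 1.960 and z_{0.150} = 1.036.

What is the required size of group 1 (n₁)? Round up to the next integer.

n₁ = (z_{α/2} + z_β)² · (σ₁² + σ₂²/r) / δ²
   = (1.960 + 1.036)² · (10² + 9²/4) / 3.1²
   = 8.9760 · (100 + 20.25) / 9.61
   = 8.9760 · 120.25 / 9.61
   = 112.32
Design effect: 1.81 × 112.32 = 203.29.
Round up → n₁ = 204; n₂ = r·n₁ = 4 × 204 = 816.

n₁ = 204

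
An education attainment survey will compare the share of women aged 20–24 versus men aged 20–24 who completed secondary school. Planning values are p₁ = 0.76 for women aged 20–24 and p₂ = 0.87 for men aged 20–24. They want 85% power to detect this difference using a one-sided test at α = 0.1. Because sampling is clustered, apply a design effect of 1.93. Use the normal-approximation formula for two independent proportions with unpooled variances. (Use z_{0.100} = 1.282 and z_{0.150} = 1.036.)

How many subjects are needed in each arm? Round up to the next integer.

n = (z_α + z_β)² · [p₁(1−p₁) + p₂(1−p₂)] / (p₁ − p₂)²
  = (1.282 + 1.036)² · (0.76·0.24 + 0.87·0.13) / (-0.11)²
  = (2.318)² · (0.1824 + 0.1131) / 0.0121
  = 5.3731 · 0.2955 / 0.0121
  = 131.22
Design effect: 1.93 × 131.22 = 253.25.
Round up → n = 254 per group.

n = 254 per group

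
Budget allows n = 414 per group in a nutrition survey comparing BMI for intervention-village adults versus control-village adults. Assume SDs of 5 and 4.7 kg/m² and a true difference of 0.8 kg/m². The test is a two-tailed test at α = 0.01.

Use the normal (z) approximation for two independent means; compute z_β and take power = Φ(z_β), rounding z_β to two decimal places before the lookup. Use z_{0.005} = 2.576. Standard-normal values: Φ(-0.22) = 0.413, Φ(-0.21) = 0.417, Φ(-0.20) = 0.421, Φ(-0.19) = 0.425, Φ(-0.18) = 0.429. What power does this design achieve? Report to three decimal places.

Power ≈ 0.421

z_β = δ·√(n/(σ₁²+σ₂²)) − z_{α/2}
    = 0.8 · √(414/47.09) − 2.576
    = 0.8 · 2.96508 − 2.576
    = 2.3721 − 2.576 = -0.2039 → -0.20
Power = Φ(-0.20) = 0.421.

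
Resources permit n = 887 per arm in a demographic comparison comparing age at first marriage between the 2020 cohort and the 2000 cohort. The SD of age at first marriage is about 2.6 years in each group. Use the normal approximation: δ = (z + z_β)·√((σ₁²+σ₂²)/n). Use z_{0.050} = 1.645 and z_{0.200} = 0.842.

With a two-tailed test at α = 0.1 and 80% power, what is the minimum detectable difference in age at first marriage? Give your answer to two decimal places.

Minimum detectable difference ≈ 0.31 years

δ = (z_{α/2} + z_β) · √((σ₁²+σ₂²)/n)
  = (1.645 + 0.842) · √(13.52/887)
  = 2.487 · √0.01524
  = 2.487 · 0.1235
  = 0.3070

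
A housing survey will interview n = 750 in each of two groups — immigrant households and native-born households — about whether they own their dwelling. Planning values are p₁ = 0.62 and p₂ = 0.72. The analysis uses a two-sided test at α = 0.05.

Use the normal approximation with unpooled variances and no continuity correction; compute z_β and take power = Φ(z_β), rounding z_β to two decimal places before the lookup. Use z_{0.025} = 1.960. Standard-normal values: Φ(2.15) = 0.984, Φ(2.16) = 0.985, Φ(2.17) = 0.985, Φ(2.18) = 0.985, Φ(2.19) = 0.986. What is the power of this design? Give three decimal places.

z_β = |p₁−p₂|·√(n/[p₁q₁+p₂q₂]) − z_{α/2}
    = 0.10 · √(750/0.4372) − 1.960
    = 0.10 · 41.4181 − 1.960
    = 4.1418 − 1.960 = 2.1818 → 2.18
Power = Φ(2.18) = 0.985.

Power ≈ 0.985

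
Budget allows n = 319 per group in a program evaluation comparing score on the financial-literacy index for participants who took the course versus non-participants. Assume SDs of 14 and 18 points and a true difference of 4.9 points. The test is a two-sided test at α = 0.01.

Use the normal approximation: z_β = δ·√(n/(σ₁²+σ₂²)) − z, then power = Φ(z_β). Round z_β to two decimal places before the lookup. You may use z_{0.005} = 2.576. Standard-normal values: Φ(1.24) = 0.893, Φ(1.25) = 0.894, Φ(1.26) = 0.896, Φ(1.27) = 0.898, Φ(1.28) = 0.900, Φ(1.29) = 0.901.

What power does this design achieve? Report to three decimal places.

Power ≈ 0.896

z_β = δ·√(n/(σ₁²+σ₂²)) − z_{α/2}
    = 4.9 · √(319/520) − 2.576
    = 4.9 · 0.78324 − 2.576
    = 3.8379 − 2.576 = 1.2619 → 1.26
Power = Φ(1.26) = 0.896.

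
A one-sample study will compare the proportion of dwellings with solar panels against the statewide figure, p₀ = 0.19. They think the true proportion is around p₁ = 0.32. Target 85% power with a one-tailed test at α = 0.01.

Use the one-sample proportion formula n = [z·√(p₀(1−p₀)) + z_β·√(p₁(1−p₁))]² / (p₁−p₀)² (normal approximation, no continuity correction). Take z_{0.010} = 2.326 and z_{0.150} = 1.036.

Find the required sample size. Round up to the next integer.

n = [z_α·√(p₀q₀) + z_β·√(p₁q₁)]² / (p₁ − p₀)²
  = [2.326·√(0.19·0.81) + 1.036·√(0.32·0.68)]² / (0.13)²
  = [2.326·0.3923 + 1.036·0.4665]² / 0.0169
  = [1.3958]² / 0.0169
  = 115.28
Round up → n = 116.

n = 116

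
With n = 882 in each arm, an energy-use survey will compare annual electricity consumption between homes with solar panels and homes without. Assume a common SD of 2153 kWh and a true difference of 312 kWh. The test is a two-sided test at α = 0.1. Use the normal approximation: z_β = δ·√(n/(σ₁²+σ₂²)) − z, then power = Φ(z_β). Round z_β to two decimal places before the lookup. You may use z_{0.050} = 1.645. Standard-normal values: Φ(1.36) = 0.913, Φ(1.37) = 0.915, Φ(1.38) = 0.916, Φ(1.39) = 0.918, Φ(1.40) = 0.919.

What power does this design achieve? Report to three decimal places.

Power ≈ 0.919

z_β = δ·√(n/(σ₁²+σ₂²)) − z_{α/2}
    = 312 · √(882/9270818) − 1.645
    = 312 · 0.00975 − 1.645
    = 3.0432 − 1.645 = 1.3982 → 1.40
Power = Φ(1.40) = 0.919.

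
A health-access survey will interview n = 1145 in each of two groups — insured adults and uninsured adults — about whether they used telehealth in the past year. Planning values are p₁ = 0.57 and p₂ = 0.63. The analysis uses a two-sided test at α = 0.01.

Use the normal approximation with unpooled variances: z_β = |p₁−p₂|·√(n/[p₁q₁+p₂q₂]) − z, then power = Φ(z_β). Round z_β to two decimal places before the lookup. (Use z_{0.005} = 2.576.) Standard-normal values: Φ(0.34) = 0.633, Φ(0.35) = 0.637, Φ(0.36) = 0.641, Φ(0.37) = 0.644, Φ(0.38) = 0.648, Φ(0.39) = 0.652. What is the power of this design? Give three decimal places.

Power ≈ 0.641

z_β = |p₁−p₂|·√(n/[p₁q₁+p₂q₂]) − z_{α/2}
    = 0.06 · √(1145/0.4782) − 2.576
    = 0.06 · 48.9326 − 2.576
    = 2.9360 − 2.576 = 0.3600 → 0.36
Power = Φ(0.36) = 0.641.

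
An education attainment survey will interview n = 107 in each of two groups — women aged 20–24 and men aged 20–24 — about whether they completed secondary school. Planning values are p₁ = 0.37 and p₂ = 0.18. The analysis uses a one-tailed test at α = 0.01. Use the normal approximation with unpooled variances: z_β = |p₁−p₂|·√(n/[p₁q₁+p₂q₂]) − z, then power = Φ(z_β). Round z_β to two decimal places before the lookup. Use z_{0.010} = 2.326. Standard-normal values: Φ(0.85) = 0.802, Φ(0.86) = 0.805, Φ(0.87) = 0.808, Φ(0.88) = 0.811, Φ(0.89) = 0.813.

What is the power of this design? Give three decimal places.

z_β = |p₁−p₂|·√(n/[p₁q₁+p₂q₂]) − z_α
    = 0.19 · √(107/0.3807) − 2.326
    = 0.19 · 16.7649 − 2.326
    = 3.1853 − 2.326 = 0.8593 → 0.86
Power = Φ(0.86) = 0.805.

Power ≈ 0.805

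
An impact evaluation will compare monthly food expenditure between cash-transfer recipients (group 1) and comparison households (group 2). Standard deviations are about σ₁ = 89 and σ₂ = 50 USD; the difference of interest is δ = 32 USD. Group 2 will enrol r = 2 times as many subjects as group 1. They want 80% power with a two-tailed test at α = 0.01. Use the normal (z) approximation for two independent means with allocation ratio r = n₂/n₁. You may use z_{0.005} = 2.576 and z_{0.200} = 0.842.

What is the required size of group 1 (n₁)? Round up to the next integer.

n₁ = 105

n₁ = (z_{α/2} + z_β)² · (σ₁² + σ₂²/r) / δ²
   = (2.576 + 0.842)² · (89² + 50²/2) / 32²
   = 11.6827 · (7921 + 1250) / 1024
   = 11.6827 · 9171 / 1024
   = 104.63
Round up → n₁ = 105; n₂ = r·n₁ = 2 × 105 = 210.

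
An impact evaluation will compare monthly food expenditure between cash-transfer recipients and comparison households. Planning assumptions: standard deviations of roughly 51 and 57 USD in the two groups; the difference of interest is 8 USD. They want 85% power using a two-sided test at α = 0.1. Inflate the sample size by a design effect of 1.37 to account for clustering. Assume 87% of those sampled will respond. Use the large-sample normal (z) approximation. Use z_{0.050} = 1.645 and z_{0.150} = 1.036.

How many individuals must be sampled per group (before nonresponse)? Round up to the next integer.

n = (z_{α/2} + z_β)² · (σ₁² + σ₂²) / δ²
  = (1.645 + 1.036)² · (51² + 57² = 5850) / 8²
  = 7.1878 · 5850 / 64
  = 657.01
Design effect: 1.37 × 657.01 = 900.10.
Adjust for 87% response: 900.10 / 0.87 = 1034.60.
Round up → n = 1035 per group.

n = 1035 per group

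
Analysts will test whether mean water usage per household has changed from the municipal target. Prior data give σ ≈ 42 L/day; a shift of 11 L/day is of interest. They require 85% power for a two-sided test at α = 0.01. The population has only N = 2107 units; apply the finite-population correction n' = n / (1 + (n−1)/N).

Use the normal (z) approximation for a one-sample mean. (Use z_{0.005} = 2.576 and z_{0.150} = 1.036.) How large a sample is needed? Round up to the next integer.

n = (z_{α/2} + z_β)² · σ² / δ²
  = (2.576 + 1.036)² · 42² / 11²
  = 13.0465 · 1764 / 121
  = 190.20
Finite-population correction (N = 2107): 190.20 / (1 + (190.20 − 1)/2107) = 174.53.
Round up → n = 175.

n = 175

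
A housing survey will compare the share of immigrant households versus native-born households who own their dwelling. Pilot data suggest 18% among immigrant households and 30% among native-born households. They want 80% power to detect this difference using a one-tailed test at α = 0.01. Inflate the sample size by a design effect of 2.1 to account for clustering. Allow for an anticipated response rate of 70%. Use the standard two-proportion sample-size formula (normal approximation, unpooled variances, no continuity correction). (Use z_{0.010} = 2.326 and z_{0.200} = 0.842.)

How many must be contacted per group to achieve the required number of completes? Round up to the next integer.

n = 748 per group

n = (z_α + z_β)² · [p₁(1−p₁) + p₂(1−p₂)] / (p₁ − p₂)²
  = (2.326 + 0.842)² · (0.18·0.82 + 0.30·0.70) / (-0.12)²
  = (3.168)² · (0.1476 + 0.2100) / 0.0144
  = 10.0362 · 0.3576 / 0.0144
  = 249.23
Design effect: 2.1 × 249.23 = 523.39.
Adjust for 70% response: 523.39 / 0.70 = 747.70.
Round up → n = 748 per group.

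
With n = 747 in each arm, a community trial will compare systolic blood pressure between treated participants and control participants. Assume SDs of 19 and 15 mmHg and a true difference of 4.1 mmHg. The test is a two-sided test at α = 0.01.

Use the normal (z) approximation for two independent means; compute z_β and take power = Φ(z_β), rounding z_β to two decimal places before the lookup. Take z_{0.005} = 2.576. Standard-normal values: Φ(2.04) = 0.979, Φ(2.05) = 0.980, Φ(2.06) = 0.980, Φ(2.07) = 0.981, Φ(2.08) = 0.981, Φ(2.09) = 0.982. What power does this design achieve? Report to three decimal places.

Power ≈ 0.980

z_β = δ·√(n/(σ₁²+σ₂²)) − z_{α/2}
    = 4.1 · √(747/586) − 2.576
    = 4.1 · 1.12905 − 2.576
    = 4.6291 − 2.576 = 2.0531 → 2.05
Power = Φ(2.05) = 0.980.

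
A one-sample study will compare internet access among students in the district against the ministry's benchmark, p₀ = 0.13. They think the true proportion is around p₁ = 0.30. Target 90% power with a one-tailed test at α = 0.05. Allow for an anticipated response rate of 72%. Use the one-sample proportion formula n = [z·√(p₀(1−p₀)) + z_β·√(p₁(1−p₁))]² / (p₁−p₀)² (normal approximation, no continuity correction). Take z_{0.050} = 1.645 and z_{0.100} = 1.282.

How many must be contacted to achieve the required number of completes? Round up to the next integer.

n = 63

n = [z_α·√(p₀q₀) + z_β·√(p₁q₁)]² / (p₁ − p₀)²
  = [1.645·√(0.13·0.87) + 1.282·√(0.30·0.70)]² / (0.17)²
  = [1.645·0.3363 + 1.282·0.4583]² / 0.0289
  = [1.1407]² / 0.0289
  = 45.02
Adjust for 72% response: 45.02 / 0.72 = 62.53.
Round up → n = 63.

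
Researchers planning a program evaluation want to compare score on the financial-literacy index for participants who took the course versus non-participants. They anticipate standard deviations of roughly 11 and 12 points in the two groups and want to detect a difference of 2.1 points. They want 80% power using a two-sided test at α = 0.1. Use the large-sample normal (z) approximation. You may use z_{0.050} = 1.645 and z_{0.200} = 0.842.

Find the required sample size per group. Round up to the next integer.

n = (z_{α/2} + z_β)² · (σ₁² + σ₂²) / δ²
  = (1.645 + 0.842)² · (11² + 12² = 265) / 2.1²
  = 6.1852 · 265 / 4.41
  = 371.67
Round up → n = 372 per group.

n = 372 per group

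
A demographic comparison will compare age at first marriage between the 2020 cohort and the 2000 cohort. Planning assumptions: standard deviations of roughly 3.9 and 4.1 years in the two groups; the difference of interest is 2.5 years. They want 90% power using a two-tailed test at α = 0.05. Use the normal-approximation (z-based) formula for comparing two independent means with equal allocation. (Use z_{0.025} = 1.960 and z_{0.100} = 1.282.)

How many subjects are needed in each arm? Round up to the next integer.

n = (z_{α/2} + z_β)² · (σ₁² + σ₂²) / δ²
  = (1.960 + 1.282)² · (3.9² + 4.1² = 32.02) / 2.5²
  = 10.5106 · 32.02 / 6.25
  = 53.85
Round up → n = 54 per group.

n = 54 per group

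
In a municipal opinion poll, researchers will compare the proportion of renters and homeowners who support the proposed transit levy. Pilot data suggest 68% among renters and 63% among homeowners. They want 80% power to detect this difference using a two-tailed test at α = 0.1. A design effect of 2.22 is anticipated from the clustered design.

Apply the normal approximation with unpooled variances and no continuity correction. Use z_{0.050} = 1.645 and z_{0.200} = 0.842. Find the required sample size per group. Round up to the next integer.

n = 2476 per group

n = (z_{α/2} + z_β)² · [p₁(1−p₁) + p₂(1−p₂)] / (p₁ − p₂)²
  = (1.645 + 0.842)² · (0.68·0.32 + 0.63·0.37) / (0.05)²
  = (2.487)² · (0.2176 + 0.2331) / 0.0025
  = 6.1852 · 0.4507 / 0.0025
  = 1115.06
Design effect: 2.22 × 1115.06 = 2475.44.
Round up → n = 2476 per group.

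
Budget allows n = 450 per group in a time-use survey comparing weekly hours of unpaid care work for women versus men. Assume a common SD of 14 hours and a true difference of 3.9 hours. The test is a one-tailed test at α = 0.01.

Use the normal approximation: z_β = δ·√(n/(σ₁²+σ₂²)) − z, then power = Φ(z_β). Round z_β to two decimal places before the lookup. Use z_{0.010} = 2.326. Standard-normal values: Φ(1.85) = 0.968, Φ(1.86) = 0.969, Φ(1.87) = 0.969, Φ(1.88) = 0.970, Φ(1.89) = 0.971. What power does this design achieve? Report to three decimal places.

z_β = δ·√(n/(σ₁²+σ₂²)) − z_α
    = 3.9 · √(450/392) − 2.326
    = 3.9 · 1.07143 − 2.326
    = 4.1786 − 2.326 = 1.8526 → 1.85
Power = Φ(1.85) = 0.968.

Power ≈ 0.968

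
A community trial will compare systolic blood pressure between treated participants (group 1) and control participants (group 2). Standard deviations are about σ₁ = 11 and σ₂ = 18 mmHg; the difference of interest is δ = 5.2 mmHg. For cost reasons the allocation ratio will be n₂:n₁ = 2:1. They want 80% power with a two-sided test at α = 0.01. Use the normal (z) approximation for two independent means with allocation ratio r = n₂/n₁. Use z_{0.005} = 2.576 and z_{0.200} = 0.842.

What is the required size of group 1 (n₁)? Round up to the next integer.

n₁ = 123

n₁ = (z_{α/2} + z_β)² · (σ₁² + σ₂²/r) / δ²
   = (2.576 + 0.842)² · (11² + 18²/2) / 5.2²
   = 11.6827 · (121 + 162) / 27.04
   = 11.6827 · 283 / 27.04
   = 122.27
Round up → n₁ = 123; n₂ = r·n₁ = 2 × 123 = 246.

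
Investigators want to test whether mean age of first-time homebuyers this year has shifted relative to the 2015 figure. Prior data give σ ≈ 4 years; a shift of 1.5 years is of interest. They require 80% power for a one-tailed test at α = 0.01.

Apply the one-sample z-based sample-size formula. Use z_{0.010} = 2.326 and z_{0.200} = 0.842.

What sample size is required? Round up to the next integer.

n = (z_α + z_β)² · σ² / δ²
  = (2.326 + 0.842)² · 4² / 1.5²
  = 10.0362 · 16 / 2.25
  = 71.37
Round up → n = 72.

n = 72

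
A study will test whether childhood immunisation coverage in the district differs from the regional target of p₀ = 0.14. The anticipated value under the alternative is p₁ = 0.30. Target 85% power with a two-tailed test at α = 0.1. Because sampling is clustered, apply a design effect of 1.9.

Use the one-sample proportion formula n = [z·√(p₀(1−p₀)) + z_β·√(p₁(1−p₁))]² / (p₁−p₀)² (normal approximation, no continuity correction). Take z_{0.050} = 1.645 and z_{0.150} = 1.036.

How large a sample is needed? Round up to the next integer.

n = [z_{α/2}·√(p₀q₀) + z_β·√(p₁q₁)]² / (p₁ − p₀)²
  = [1.645·√(0.14·0.86) + 1.036·√(0.30·0.70)]² / (0.16)²
  = [1.645·0.3470 + 1.036·0.4583]² / 0.0256
  = [1.0455]² / 0.0256
  = 42.70
Design effect: 1.9 × 42.70 = 81.13.
Round up → n = 82.

n = 82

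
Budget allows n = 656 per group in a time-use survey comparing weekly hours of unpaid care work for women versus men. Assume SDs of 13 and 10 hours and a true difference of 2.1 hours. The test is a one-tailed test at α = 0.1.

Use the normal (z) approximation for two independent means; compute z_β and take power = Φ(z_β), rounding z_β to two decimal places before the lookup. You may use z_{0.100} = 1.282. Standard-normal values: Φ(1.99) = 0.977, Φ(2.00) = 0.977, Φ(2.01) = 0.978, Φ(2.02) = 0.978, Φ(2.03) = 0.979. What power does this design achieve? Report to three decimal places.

Power ≈ 0.977

z_β = δ·√(n/(σ₁²+σ₂²)) − z_α
    = 2.1 · √(656/269) − 1.282
    = 2.1 · 1.56162 − 1.282
    = 3.2794 − 1.282 = 1.9974 → 2.00
Power = Φ(2.00) = 0.977.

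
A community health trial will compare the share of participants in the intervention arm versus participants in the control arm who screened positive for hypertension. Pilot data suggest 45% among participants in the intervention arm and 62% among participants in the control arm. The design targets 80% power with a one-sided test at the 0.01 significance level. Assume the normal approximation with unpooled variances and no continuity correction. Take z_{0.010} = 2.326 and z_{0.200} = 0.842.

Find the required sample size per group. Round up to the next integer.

n = 168 per group

n = (z_α + z_β)² · [p₁(1−p₁) + p₂(1−p₂)] / (p₁ − p₂)²
  = (2.326 + 0.842)² · (0.45·0.55 + 0.62·0.38) / (-0.17)²
  = (3.168)² · (0.2475 + 0.2356) / 0.0289
  = 10.0362 · 0.4831 / 0.0289
  = 167.77
Round up → n = 168 per group.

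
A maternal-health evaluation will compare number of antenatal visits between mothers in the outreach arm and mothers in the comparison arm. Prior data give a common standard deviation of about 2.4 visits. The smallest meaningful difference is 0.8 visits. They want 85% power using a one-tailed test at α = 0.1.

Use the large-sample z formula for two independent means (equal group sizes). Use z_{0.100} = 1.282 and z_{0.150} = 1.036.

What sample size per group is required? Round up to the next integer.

n = 97 per group

n = (z_α + z_β)² · (σ₁² + σ₂²) / δ²
  = (1.282 + 1.036)² · (2·2.4² = 11.52) / 0.8²
  = 5.3731 · 11.52 / 0.64
  = 96.72
Round up → n = 97 per group.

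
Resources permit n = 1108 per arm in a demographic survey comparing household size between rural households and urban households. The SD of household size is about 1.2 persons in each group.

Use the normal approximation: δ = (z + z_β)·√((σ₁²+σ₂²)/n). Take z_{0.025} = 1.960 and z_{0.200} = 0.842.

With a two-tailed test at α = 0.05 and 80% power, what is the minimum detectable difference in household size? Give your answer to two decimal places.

Minimum detectable difference ≈ 0.14 persons

δ = (z_{α/2} + z_β) · √((σ₁²+σ₂²)/n)
  = (1.960 + 0.842) · √(2.88/1108)
  = 2.802 · √0.0026
  = 2.802 · 0.0510
  = 0.1429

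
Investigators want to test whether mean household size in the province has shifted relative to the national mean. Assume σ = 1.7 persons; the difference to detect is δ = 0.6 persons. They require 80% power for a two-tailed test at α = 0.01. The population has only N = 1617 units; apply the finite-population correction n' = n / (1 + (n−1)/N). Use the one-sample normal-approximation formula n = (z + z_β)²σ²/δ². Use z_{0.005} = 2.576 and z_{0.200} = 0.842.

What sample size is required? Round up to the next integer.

n = 89

n = (z_{α/2} + z_β)² · σ² / δ²
  = (2.576 + 0.842)² · 1.7² / 0.6²
  = 11.6827 · 2.89 / 0.36
  = 93.79
Finite-population correction (N = 1617): 93.79 / (1 + (93.79 − 1)/1617) = 88.70.
Round up → n = 89.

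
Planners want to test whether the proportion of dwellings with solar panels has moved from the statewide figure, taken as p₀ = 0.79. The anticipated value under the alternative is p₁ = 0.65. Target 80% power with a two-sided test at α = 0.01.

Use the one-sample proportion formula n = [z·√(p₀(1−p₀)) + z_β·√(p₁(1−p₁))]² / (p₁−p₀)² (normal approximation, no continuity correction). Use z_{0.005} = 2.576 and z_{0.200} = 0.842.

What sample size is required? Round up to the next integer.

n = [z_{α/2}·√(p₀q₀) + z_β·√(p₁q₁)]² / (p₁ − p₀)²
  = [2.576·√(0.79·0.21) + 0.842·√(0.65·0.35)]² / (-0.14)²
  = [2.576·0.4073 + 0.842·0.4770]² / 0.0196
  = [1.4508]² / 0.0196
  = 107.39
Round up → n = 108.

n = 108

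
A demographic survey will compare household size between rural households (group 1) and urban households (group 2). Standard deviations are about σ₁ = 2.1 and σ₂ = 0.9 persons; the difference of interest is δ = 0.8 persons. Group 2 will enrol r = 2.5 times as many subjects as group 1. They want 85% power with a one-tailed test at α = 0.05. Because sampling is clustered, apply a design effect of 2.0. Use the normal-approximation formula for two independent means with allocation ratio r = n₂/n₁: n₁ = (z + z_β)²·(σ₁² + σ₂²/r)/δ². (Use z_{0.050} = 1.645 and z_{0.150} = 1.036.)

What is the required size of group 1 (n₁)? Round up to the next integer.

n₁ = 107

n₁ = (z_α + z_β)² · (σ₁² + σ₂²/r) / δ²
   = (1.645 + 1.036)² · (2.1² + 0.9²/2.5) / 0.8²
   = 7.1878 · (4.41 + 0.324) / 0.64
   = 7.1878 · 4.734 / 0.64
   = 53.17
Design effect: 2.0 × 53.17 = 106.33.
Round up → n₁ = 107; n₂ = r·n₁ = 2.5 × 107 = 268.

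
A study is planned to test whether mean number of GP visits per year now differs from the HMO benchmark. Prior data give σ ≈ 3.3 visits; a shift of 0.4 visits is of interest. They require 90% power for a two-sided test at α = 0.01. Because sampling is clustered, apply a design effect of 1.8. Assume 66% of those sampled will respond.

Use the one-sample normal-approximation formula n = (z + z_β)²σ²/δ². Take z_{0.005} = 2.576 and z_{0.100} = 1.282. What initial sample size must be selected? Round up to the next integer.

n = 2763

n = (z_{α/2} + z_β)² · σ² / δ²
  = (2.576 + 1.282)² · 3.3² / 0.4²
  = 14.8842 · 10.89 / 0.16
  = 1013.05
Design effect: 1.8 × 1013.05 = 1823.50.
Adjust for 66% response: 1823.50 / 0.66 = 2762.87.
Round up → n = 2763.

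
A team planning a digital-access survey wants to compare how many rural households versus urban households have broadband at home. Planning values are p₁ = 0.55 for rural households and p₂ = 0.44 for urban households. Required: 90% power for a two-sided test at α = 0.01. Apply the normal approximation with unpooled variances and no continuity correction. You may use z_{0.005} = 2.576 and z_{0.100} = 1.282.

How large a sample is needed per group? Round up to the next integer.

n = 608 per group

n = (z_{α/2} + z_β)² · [p₁(1−p₁) + p₂(1−p₂)] / (p₁ − p₂)²
  = (2.576 + 1.282)² · (0.55·0.45 + 0.44·0.56) / (0.11)²
  = (3.858)² · (0.2475 + 0.2464) / 0.0121
  = 14.8842 · 0.4939 / 0.0121
  = 607.54
Round up → n = 608 per group.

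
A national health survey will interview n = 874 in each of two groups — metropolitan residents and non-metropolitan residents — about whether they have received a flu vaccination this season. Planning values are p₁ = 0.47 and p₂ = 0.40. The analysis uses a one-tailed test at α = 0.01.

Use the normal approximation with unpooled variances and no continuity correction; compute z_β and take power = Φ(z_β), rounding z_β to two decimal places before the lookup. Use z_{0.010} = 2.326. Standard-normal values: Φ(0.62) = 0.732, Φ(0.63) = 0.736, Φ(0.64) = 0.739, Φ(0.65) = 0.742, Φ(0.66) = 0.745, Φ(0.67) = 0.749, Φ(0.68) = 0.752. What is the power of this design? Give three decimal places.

z_β = |p₁−p₂|·√(n/[p₁q₁+p₂q₂]) − z_α
    = 0.07 · √(874/0.4891) − 2.326
    = 0.07 · 42.2724 − 2.326
    = 2.9591 − 2.326 = 0.6331 → 0.63
Power = Φ(0.63) = 0.736.

Power ≈ 0.736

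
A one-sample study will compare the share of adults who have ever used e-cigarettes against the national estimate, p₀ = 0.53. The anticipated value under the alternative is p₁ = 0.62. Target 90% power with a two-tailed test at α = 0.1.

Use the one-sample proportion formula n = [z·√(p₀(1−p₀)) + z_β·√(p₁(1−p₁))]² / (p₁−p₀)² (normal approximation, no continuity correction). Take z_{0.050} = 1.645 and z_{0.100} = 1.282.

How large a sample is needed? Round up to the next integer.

n = 258

n = [z_{α/2}·√(p₀q₀) + z_β·√(p₁q₁)]² / (p₁ − p₀)²
  = [1.645·√(0.53·0.47) + 1.282·√(0.62·0.38)]² / (0.09)²
  = [1.645·0.4991 + 1.282·0.4854]² / 0.0081
  = [1.4433]² / 0.0081
  = 257.17
Round up → n = 258.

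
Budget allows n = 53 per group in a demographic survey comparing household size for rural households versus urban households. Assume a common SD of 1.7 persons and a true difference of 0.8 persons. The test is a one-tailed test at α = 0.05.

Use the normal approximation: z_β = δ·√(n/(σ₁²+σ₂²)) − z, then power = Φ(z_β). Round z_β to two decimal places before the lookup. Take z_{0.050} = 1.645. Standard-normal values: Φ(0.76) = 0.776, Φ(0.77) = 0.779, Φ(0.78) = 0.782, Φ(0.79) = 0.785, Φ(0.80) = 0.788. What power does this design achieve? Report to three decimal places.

Power ≈ 0.782

z_β = δ·√(n/(σ₁²+σ₂²)) − z_α
    = 0.8 · √(53/5.78) − 1.645
    = 0.8 · 3.02813 − 1.645
    = 2.4225 − 1.645 = 0.7775 → 0.78
Power = Φ(0.78) = 0.782.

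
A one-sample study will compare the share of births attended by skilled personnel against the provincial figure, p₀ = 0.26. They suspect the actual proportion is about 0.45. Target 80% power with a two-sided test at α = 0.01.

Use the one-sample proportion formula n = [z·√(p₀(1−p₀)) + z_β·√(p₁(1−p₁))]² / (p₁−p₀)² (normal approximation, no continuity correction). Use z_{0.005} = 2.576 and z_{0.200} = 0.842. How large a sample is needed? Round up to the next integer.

n = 67

n = [z_{α/2}·√(p₀q₀) + z_β·√(p₁q₁)]² / (p₁ − p₀)²
  = [2.576·√(0.26·0.74) + 0.842·√(0.45·0.55)]² / (0.19)²
  = [2.576·0.4386 + 0.842·0.4975]² / 0.0361
  = [1.5488]² / 0.0361
  = 66.45
Round up → n = 67.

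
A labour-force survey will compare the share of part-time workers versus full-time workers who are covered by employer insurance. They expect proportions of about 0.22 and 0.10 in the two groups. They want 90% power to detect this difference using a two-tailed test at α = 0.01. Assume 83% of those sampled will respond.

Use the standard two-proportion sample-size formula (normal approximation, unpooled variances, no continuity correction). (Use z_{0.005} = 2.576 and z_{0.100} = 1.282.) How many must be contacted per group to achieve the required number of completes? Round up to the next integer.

n = 326 per group

n = (z_{α/2} + z_β)² · [p₁(1−p₁) + p₂(1−p₂)] / (p₁ − p₂)²
  = (2.576 + 1.282)² · (0.22·0.78 + 0.10·0.90) / (0.12)²
  = (3.858)² · (0.1716 + 0.0900) / 0.0144
  = 14.8842 · 0.2616 / 0.0144
  = 270.40
Adjust for 83% response: 270.40 / 0.83 = 325.78.
Round up → n = 326 per group.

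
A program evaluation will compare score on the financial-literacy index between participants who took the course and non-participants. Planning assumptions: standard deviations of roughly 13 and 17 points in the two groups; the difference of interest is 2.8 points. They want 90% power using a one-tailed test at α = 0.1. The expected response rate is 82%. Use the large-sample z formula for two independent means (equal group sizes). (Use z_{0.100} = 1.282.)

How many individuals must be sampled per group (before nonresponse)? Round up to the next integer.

n = 469 per group

n = (z_α + z_β)² · (σ₁² + σ₂²) / δ²
  = (1.282 + 1.282)² · (13² + 17² = 458) / 2.8²
  = 6.5741 · 458 / 7.84
  = 384.05
Adjust for 82% response: 384.05 / 0.82 = 468.35.
Round up → n = 469 per group.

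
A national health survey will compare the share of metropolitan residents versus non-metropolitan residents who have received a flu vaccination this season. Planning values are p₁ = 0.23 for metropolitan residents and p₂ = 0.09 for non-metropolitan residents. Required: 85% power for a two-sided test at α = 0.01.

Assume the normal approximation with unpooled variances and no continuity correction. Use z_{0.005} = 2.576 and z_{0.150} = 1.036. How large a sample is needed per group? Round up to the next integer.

n = 173 per group

n = (z_{α/2} + z_β)² · [p₁(1−p₁) + p₂(1−p₂)] / (p₁ − p₂)²
  = (2.576 + 1.036)² · (0.23·0.77 + 0.09·0.91) / (0.14)²
  = (3.612)² · (0.1771 + 0.0819) / 0.0196
  = 13.0465 · 0.2590 / 0.0196
  = 172.40
Round up → n = 173 per group.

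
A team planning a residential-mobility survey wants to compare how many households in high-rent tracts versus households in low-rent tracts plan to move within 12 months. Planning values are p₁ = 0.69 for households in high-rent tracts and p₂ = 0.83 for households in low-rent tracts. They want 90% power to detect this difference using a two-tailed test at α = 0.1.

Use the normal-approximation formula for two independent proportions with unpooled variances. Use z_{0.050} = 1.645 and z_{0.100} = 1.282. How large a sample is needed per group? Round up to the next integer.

n = (z_{α/2} + z_β)² · [p₁(1−p₁) + p₂(1−p₂)] / (p₁ − p₂)²
  = (1.645 + 1.282)² · (0.69·0.31 + 0.83·0.17) / (-0.14)²
  = (2.927)² · (0.2139 + 0.1411) / 0.0196
  = 8.5673 · 0.3550 / 0.0196
  = 155.17
Round up → n = 156 per group.

n = 156 per group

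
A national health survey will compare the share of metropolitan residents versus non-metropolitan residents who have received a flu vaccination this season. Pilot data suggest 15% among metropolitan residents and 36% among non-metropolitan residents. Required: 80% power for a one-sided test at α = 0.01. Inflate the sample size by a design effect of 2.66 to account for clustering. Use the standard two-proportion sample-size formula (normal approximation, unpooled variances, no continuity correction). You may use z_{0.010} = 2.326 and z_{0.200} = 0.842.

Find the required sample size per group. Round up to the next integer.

n = (z_α + z_β)² · [p₁(1−p₁) + p₂(1−p₂)] / (p₁ − p₂)²
  = (2.326 + 0.842)² · (0.15·0.85 + 0.36·0.64) / (-0.21)²
  = (3.168)² · (0.1275 + 0.2304) / 0.0441
  = 10.0362 · 0.3579 / 0.0441
  = 81.45
Design effect: 2.66 × 81.45 = 216.66.
Round up → n = 217 per group.

n = 217 per group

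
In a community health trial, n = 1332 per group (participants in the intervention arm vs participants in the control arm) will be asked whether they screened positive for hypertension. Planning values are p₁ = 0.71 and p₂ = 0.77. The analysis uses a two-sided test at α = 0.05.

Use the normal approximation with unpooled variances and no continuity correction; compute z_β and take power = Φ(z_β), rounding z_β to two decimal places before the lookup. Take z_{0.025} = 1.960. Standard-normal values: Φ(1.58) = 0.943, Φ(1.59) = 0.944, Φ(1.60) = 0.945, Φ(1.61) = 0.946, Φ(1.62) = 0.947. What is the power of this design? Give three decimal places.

z_β = |p₁−p₂|·√(n/[p₁q₁+p₂q₂]) − z_{α/2}
    = 0.06 · √(1332/0.3830) − 1.960
    = 0.06 · 58.9729 − 1.960
    = 3.5384 − 1.960 = 1.5784 → 1.58
Power = Φ(1.58) = 0.943.

Power ≈ 0.943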